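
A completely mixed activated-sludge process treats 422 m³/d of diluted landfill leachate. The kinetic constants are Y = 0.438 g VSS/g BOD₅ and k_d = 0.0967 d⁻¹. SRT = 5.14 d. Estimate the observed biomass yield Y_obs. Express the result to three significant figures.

Y_obs ≈ 0.293 g VSS/g BOD₅

Observed yield with endogenous decay: Y_obs = Y / (1 + k_d·θ_c) = 0.438 / (1 + 0.0967 × 5.14) = 0.438 / 1.497 = 0.2926 g VSS/g BOD₅.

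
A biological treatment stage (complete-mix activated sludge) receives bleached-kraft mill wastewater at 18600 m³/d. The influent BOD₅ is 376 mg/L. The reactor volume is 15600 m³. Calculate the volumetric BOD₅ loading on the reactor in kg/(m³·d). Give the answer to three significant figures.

L_v ≈ 0.448 kg BOD₅/(m³·d)

Volumetric loading L_v = Q·S₀ / V = 18600 × 376 g/m³ / 15600 m³ = 448.3 g/(m³·d) = 0.4483 kg BOD₅/(m³·d).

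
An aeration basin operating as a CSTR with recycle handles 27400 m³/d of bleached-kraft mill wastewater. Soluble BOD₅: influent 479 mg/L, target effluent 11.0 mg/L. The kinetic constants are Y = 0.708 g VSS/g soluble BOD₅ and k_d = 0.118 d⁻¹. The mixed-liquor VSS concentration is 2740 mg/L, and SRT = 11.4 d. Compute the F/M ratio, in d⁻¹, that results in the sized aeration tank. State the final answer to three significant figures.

F/M ≈ 0.297 d⁻¹

From the SRT design equation V = Y Q (S₀−S) θ_c / [X (1 + k_d θ_c)] = 0.708 × 27400 × (479 − 11.0) × 11.4 / [2740 × (1 + 0.118 × 11.4)] = 1.03×10^8 / 6426 = 16107 m³.
F/M = Q·S₀ / (V·X) = 27400 × 479 / (16107 × 2740) = 0.2974 g soluble BOD₅·(g VSS·d)⁻¹.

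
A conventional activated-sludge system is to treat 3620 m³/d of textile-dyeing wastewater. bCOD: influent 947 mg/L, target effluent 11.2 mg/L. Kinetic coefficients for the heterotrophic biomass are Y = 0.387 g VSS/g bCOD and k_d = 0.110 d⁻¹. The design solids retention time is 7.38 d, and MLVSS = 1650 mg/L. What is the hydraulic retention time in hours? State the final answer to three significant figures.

Rearranging the biomass balance for a CMAS with decay, V = Y·Q·ΔS·θ_c / [X·(1+k_d θ_c)] = 0.387 × 3620 × (947 − 11.2) × 7.38 / [1650 × (1 + 0.110 × 7.38)] = 9.68×10^6 / 2989 = 3236 m³.
HRT = V/Q = 3236 m³ / 3620 m³·d⁻¹ = 0.8940 d × 24 = 21.46 h.

τ ≈ 21.5 h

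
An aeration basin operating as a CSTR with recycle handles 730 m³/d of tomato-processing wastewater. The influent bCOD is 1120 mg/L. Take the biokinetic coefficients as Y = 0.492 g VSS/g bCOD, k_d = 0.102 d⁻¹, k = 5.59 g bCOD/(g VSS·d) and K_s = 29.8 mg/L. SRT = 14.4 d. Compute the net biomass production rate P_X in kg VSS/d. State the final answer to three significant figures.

From the Monod/SRT balance for a CMAS, S = K_s·(1+k_d θ_c)/[θ_c·(Y k − k_d) − 1] = 29.8 × (1 + 0.102 × 14.4) / [14.4 × (0.492 × 5.59 − 0.102) − 1] = 73.57 / 37.14 = 1.981 mg/L.
Observed yield with endogenous decay: Y_obs = Y / (1 + k_d·θ_c) = 0.492 / (1 + 0.102 × 14.4) = 0.492 / 2.469 = 0.1993 g VSS/g bCOD.
ΔS = 1120 − 1.98 = 1118 mg/L, so the substrate removal rate is 730 × 1118/1000 = 816.2 kg bCOD/d.
So the net sludge growth is P_X = 0.1993 × 816.2 = 162.6 kg VSS/d.

P_X ≈ 163 kg VSS/d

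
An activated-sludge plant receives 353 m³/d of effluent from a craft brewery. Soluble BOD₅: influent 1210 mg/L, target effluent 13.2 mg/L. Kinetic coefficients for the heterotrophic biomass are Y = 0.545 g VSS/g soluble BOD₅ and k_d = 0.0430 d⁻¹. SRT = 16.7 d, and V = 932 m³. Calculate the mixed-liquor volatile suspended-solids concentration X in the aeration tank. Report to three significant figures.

X = Y·Q·ΔS·θ_c / [V·(1 + k_d θ_c)] = 0.545 × 353 × (1210 − 13.2) × 16.7 / [932 × (1 + 0.0430 × 16.7)] = 2401 mg/L.

X ≈ 2400 mg/L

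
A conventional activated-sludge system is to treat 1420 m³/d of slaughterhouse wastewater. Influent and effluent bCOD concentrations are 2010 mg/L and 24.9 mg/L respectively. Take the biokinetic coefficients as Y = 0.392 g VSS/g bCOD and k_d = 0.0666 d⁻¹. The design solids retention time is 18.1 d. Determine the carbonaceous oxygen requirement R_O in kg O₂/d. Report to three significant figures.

Y_obs = Y / (1 + k_d θ_c) = 0.392 / (1 + 0.0666 × 18.1) = 0.392 / 2.205 = 0.1777.
Q·(S₀ − S) = 1420 × (2010 − 24.9) × 10⁻³ = 2819 kg/d removed.
Biomass synthesised: P_X = Y_obs × 2819 = 501.0 kg VSS/d.
Carbonaceous O₂ demand = substrate oxidised − cell-mass equivalent = 2819 − 1.42 × 501.0 = 2107 kg O₂/d.

R_O ≈ 2110 kg O₂/d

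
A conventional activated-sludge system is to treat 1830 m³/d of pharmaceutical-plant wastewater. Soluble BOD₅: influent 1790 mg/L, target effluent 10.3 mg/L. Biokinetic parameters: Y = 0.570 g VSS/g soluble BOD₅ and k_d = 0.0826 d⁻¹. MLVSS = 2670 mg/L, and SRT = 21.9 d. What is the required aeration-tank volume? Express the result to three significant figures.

V ≈ 5420 m³

Rearranging the biomass balance for a CMAS with decay, V = Y·Q·ΔS·θ_c / [X·(1+k_d θ_c)] = 0.570 × 1830 × (1790 − 10.3) × 21.9 / [2670 × (1 + 0.0826 × 21.9)] = 4.07×10^7 / 7500 = 5421 m³.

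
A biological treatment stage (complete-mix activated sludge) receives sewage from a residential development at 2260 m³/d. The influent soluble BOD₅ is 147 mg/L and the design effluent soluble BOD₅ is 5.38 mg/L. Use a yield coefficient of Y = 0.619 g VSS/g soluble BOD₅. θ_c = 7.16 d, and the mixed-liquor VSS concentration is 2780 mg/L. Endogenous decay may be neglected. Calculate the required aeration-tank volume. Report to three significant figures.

V·X = Y·Q·ΔS·θ_c gives V = 0.619 × 2260 × (147 − 5.38) × 7.16 / 2780 = 510.3 m³.

V ≈ 510 m³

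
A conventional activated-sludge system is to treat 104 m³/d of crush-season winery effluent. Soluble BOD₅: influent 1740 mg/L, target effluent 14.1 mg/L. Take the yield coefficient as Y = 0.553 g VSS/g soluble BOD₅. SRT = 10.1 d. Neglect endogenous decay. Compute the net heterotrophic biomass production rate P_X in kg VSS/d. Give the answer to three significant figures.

P_X ≈ 99.3 kg VSS/d

No decay correction is needed, so Y_obs = Y = 0.553.
Q·(S₀ − S) = 104 × (1740 − 14.1) × 10⁻³ = 179.5 kg/d removed.
P_X = Y_obs · Q(S₀ − S) = 0.5530 × 179.5 = 99.26 kg VSS/d.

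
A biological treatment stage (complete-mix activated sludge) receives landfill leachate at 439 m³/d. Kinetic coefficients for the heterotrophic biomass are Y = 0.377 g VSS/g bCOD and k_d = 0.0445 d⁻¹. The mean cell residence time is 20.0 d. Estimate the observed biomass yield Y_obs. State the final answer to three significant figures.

Y_obs ≈ 0.199 g VSS/g bCOD

Observed yield with endogenous decay: Y_obs = Y / (1 + k_d·θ_c) = 0.377 / (1 + 0.0445 × 20.0) = 0.377 / 1.890 = 0.1995 g VSS/g bCOD.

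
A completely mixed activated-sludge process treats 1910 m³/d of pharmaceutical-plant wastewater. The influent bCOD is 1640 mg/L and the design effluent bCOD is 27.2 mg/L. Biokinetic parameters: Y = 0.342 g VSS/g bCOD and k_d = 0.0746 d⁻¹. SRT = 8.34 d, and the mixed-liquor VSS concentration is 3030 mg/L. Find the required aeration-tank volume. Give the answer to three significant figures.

Rearranging the biomass balance for a CMAS with decay, V = Y·Q·ΔS·θ_c / [X·(1+k_d θ_c)] = 0.342 × 1910 × (1640 − 27.2) × 8.34 / [3030 × (1 + 0.0746 × 8.34)] = 8.79×10^6 / 4915 = 1788 m³.

V ≈ 1790 m³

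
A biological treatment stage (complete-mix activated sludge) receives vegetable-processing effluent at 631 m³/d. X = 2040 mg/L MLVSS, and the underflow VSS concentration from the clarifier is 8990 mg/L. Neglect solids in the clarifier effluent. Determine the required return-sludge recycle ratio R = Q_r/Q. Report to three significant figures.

R ≈ 0.294

Solids balance on the clarifier gives (1+R)X = R·X_r, so R = X/(X_r − X) = 2040 / (8990 − 2040) = 0.2935.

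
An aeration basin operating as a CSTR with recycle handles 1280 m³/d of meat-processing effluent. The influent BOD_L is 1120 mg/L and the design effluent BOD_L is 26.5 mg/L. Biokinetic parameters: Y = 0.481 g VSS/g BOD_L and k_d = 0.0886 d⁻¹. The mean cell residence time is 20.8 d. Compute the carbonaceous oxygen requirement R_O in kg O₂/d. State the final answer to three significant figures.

Observed yield with endogenous decay: Y_obs = Y / (1 + k_d·θ_c) = 0.481 / (1 + 0.0886 × 20.8) = 0.481 / 2.843 = 0.1692 g VSS/g BOD_L.
Mass of BOD_L removed per day: Q(S₀ − S) = 1280 × 1094 g/m³ = 1400 kg/d.
Biomass synthesised: P_X = Y_obs × 1400 = 236.8 kg VSS/d.
Carbonaceous O₂ demand = substrate oxidised − cell-mass equivalent = 1400 − 1.42 × 236.8 = 1063 kg O₂/d.

R_O ≈ 1060 kg O₂/d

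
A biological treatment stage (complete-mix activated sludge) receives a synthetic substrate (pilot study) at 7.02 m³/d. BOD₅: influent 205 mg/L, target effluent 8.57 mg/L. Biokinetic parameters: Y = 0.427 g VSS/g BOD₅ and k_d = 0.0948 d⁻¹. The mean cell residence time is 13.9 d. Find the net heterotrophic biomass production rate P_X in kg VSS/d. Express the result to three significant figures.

Correct the yield for decay: Y_obs = Y/(1 + k_d θ_c) = 0.427 / (1 + 0.0948 × 13.9) = 0.427 / 2.318 = 0.1842.
ΔS = 205 − 8.57 = 196.4 mg/L, so the substrate removal rate is 7.02 × 196.4/1000 = 1.379 kg BOD₅/d.
Net biomass production P_X = Y_obs × Q·(S₀ − S) = 0.1842 × 1.379 = 0.2540 kg VSS/d.

P_X ≈ 0.254 kg VSS/d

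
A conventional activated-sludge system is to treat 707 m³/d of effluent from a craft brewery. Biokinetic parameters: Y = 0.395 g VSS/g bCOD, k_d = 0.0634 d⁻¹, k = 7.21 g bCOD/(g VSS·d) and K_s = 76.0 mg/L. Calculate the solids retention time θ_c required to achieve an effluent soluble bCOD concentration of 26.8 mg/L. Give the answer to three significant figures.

At the target effluent, Y k S/(K_s+S) = 0.395×7.21×26.8/102.8 = 0.7425 d⁻¹.
1/θ_c = 0.7425 − 0.0634 = 0.6791 d⁻¹, so θ_c = 1.473 d.

θ_c ≈ 1.47 d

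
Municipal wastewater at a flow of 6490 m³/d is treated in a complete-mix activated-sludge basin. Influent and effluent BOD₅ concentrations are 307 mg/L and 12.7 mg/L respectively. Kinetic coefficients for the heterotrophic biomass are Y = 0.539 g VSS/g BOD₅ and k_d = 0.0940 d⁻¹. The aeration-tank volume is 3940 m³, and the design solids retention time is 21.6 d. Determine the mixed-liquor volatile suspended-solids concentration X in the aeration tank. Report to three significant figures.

X = Y·Q·ΔS·θ_c / [V·(1 + k_d θ_c)] = 0.539 × 6490 × (307 − 12.7) × 21.6 / [3940 × (1 + 0.0940 × 21.6)] = 1862 mg/L.

X ≈ 1860 mg/L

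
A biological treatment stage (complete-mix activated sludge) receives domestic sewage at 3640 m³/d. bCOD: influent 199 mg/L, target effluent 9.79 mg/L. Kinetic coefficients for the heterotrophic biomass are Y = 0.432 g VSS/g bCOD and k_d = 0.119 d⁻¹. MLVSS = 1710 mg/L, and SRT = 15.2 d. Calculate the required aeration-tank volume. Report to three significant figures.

V ≈ 942 m³

Rearranging the biomass balance for a CMAS with decay, V = Y·Q·ΔS·θ_c / [X·(1+k_d θ_c)] = 0.432 × 3640 × (199 − 9.79) × 15.2 / [1710 × (1 + 0.119 × 15.2)] = 4.52×10^6 / 4803 = 941.6 m³.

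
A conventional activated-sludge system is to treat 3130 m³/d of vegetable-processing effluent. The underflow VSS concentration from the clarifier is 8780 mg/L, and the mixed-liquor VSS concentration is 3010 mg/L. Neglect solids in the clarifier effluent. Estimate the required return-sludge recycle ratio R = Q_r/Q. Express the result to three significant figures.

R = Q_r/Q = X/(X_r − X) = 3010 / (8780 − 3010) = 0.5217.

R ≈ 0.522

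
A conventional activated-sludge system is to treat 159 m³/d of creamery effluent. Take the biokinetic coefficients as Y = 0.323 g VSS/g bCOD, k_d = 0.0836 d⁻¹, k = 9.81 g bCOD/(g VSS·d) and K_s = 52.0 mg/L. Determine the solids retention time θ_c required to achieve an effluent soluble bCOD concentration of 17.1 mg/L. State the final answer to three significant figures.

At the target effluent, Y k S/(K_s+S) = 0.323×9.81×17.1/69.10 = 0.7841 d⁻¹.
1/θ_c = 0.7841 − 0.0836 = 0.7005 d⁻¹, so θ_c = 1.427 d.

θ_c ≈ 1.43 d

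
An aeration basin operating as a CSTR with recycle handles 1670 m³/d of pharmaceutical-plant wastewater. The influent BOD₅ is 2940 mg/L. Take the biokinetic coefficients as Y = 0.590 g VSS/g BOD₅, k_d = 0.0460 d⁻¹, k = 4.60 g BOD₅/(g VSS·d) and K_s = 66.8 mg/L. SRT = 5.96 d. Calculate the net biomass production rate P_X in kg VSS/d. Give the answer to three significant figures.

Effluent substrate depends only on kinetics and SRT: S = K_s(1 + k_d θ_c) / [θ_c(Yk − k_d) − 1] = 66.8 × (1 + 0.0460 × 5.96) / [5.96 × (0.590 × 4.60 − 0.0460) − 1] = 85.11 / 14.90 = 5.712 mg/L.
Y_obs = Y / (1 + k_d θ_c) = 0.590 / (1 + 0.0460 × 5.96) = 0.590 / 1.274 = 0.4631.
Substrate removed = Q·(S₀ − S) = 1670 m³/d × (2940 − 5.71) g/m³ = 4.9×10^6 g/d = 4900 kg/d.
P_X = Y_obs · Q(S₀ − S) = 0.4631 × 4900 = 2269 kg VSS/d.

P_X ≈ 2270 kg VSS/d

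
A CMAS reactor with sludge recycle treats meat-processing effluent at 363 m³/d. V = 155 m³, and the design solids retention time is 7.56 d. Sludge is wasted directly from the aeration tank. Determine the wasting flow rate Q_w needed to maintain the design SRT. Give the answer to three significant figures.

Q_w ≈ 20.5 m³/d

With mixed-liquor wasting, θ_c = V/Q_w, so Q_w = V/θ_c = 155.0/7.56 = 20.50 m³/d.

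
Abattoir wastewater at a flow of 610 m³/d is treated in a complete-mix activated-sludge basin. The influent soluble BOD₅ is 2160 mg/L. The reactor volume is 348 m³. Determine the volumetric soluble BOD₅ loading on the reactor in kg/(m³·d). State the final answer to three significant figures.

L_v ≈ 3.79 kg soluble BOD₅/(m³·d)

Volumetric loading L_v = Q·S₀ / V = 610 × 2160 g/m³ / 348.0 m³ = 3786 g/(m³·d) = 3.786 kg soluble BOD₅/(m³·d).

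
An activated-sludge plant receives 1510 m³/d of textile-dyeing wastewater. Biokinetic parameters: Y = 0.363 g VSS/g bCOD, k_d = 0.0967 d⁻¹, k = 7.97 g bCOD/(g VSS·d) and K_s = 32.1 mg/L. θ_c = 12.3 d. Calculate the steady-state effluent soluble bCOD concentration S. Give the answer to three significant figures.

For a completely mixed reactor with recycle the Lawrence–McCarty relation gives S = K_s·(1 + k_d·θ_c) / [θ_c·(Y·k − k_d) − 1] = 32.1 × (1 + 0.0967 × 12.3) / [12.3 × (0.363 × 7.97 − 0.0967) − 1] = 70.28 / 33.40 = 2.104 mg/L.

S ≈ 2.10 mg/L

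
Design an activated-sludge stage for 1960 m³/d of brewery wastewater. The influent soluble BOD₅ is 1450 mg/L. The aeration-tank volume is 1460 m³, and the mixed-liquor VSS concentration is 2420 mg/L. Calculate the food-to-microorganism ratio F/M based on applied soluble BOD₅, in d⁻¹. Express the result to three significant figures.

F/M ≈ 0.804 d⁻¹

Food-to-microorganism ratio F/M = Q S₀ / (V X) = 1960 × 1450 / (1460 × 2420) = 0.8044 d⁻¹.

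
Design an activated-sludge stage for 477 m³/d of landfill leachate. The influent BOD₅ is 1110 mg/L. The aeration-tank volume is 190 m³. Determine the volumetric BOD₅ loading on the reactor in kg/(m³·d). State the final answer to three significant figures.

L_v ≈ 2.79 kg BOD₅/(m³·d)

L_v = Q S₀ / V = 477 × 1110 × 10⁻³ / 190.0 = 2.787 kg/(m³·d).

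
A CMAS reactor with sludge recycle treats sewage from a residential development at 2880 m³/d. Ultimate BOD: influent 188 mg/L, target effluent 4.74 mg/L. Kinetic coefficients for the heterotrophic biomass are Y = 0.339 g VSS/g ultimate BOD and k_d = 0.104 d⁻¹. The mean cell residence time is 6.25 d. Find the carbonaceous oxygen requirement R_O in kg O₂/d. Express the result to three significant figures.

Y_obs = Y / (1 + k_d θ_c) = 0.339 / (1 + 0.104 × 6.25) = 0.339 / 1.650 = 0.2055.
ΔS = 188 − 4.74 = 183.3 mg/L, so the substrate removal rate is 2880 × 183.3/1000 = 527.8 kg ultimate BOD/d.
Net sludge production P_X = 0.2055 × 527.8 = 108.4 kg VSS/d.
R_O = Q·(S₀ − S) − 1.42·P_X = 527.8 − 1.42 × 108.4 = 373.8 kg O₂/d.

R_O ≈ 374 kg O₂/d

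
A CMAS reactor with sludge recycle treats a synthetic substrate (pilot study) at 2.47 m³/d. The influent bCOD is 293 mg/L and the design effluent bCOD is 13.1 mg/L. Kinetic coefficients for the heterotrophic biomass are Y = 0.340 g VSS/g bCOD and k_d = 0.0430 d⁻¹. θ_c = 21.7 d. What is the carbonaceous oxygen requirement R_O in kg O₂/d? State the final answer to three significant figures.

R_O ≈ 0.519 kg O₂/d

The observed yield is Y_obs = Y/(1 + k_d·θ_c) = 0.340 / (1 + 0.0430 × 21.7) = 0.340 / 1.933 = 0.1759 g VSS per g bCOD removed.
Mass of bCOD removed per day: Q(S₀ − S) = 2.47 × 279.9 g/m³ = 0.6914 kg/d.
P_X = Y_obs·Q·(S₀ − S) = 0.1759 × 0.6914 = 0.1216 kg VSS/d.
R_O = Q·ΔS − 1.42 P_X = 0.6914 − 0.1727 = 0.5187 kg O₂/d.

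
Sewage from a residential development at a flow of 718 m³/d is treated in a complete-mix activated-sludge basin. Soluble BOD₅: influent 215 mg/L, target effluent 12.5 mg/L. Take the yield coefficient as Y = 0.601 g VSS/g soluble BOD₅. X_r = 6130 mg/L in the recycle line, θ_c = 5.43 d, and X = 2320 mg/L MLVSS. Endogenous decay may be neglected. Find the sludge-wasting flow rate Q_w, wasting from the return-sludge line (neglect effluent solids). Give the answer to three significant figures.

Q_w ≈ 14.3 m³/d

V·X = Y·Q·ΔS·θ_c gives V = 0.601 × 718 × (215 − 12.5) × 5.43 / 2320 = 204.5 m³.
Q_w = (V·X)/(θ_c X_r) = 204.5 × 2320 / (5.43 × 6130) = 14.25 m³/d.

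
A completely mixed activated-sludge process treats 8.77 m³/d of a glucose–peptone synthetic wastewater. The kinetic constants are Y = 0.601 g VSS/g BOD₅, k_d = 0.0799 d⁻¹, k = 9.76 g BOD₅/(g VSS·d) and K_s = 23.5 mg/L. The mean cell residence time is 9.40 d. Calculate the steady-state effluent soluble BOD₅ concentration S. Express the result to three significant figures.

S ≈ 0.771 mg/L

From the Monod/SRT balance for a CMAS, S = K_s·(1+k_d θ_c)/[θ_c·(Y k − k_d) − 1] = 23.5 × (1 + 0.0799 × 9.40) / [9.40 × (0.601 × 9.76 − 0.0799) − 1] = 41.15 / 53.39 = 0.7708 mg/L.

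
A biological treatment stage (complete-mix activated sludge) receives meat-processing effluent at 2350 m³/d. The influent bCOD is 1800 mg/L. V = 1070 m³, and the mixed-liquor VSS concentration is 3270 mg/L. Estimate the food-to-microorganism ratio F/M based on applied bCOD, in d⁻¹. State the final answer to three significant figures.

F/M ≈ 1.21 d⁻¹

F/M = applied load / biomass = Q·S₀/(V·X) = 2350 × 1800 / (1070 × 3270) = 1.209 d⁻¹.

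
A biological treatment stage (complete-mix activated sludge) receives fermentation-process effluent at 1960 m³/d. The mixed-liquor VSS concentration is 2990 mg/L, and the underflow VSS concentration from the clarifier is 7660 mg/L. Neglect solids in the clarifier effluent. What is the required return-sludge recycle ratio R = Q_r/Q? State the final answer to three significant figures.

R ≈ 0.640

Solids balance on the clarifier gives (1+R)X = R·X_r, so R = X/(X_r − X) = 2990 / (7660 − 2990) = 0.6403.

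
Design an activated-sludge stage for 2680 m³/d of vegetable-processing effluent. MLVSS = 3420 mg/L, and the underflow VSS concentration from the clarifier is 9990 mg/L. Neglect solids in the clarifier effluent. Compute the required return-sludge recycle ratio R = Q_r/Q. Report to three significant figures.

R ≈ 0.521

R = Q_r/Q = X/(X_r − X) = 3420 / (9990 − 3420) = 0.5205.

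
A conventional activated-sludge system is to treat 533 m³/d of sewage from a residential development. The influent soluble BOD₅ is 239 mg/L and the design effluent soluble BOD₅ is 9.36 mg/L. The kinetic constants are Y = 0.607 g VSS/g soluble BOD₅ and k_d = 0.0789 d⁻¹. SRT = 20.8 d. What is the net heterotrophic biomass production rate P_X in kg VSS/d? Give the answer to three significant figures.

The observed yield is Y_obs = Y/(1 + k_d·θ_c) = 0.607 / (1 + 0.0789 × 20.8) = 0.607 / 2.641 = 0.2298 g VSS per g soluble BOD₅ removed.
ΔS = 239 − 9.36 = 229.6 mg/L, so the substrate removal rate is 533 × 229.6/1000 = 122.4 kg soluble BOD₅/d.
Net biomass production P_X = Y_obs × Q·(S₀ − S) = 0.2298 × 122.4 = 28.13 kg VSS/d.

P_X ≈ 28.1 kg VSS/d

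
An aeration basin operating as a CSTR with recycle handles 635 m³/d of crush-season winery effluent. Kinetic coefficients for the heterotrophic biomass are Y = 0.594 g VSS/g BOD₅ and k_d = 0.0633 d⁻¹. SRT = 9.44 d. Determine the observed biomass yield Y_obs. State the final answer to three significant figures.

Y_obs = Y / (1 + k_d θ_c) = 0.594 / (1 + 0.0633 × 9.44) = 0.594 / 1.598 = 0.3718.

Y_obs ≈ 0.372 g VSS/g BOD₅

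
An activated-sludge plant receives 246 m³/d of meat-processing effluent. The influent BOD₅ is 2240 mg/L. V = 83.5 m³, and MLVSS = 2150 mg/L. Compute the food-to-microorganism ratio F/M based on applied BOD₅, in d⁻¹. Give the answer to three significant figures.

F/M ≈ 3.07 d⁻¹

Food-to-microorganism ratio F/M = Q S₀ / (V X) = 246 × 2240 / (83.50 × 2150) = 3.069 d⁻¹.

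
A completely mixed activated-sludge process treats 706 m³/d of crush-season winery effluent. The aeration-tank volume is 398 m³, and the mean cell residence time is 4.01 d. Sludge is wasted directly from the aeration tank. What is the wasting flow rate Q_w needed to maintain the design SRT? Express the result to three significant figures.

Q_w ≈ 99.3 m³/d

Wasting from the aeration tank: Q_w = V / θ_c = 398.0 / 4.01 = 99.25 m³/d.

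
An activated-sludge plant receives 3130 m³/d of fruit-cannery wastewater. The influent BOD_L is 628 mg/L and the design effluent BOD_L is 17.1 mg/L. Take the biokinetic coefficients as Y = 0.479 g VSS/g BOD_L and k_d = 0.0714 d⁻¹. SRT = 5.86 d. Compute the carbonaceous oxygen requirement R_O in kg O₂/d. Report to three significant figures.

R_O ≈ 995 kg O₂/d

Correct the yield for decay: Y_obs = Y/(1 + k_d θ_c) = 0.479 / (1 + 0.0714 × 5.86) = 0.479 / 1.418 = 0.3377.
Q·(S₀ − S) = 3130 × (628 − 17.1) × 10⁻³ = 1912 kg/d removed.
Net sludge production P_X = 0.3377 × 1912 = 645.7 kg VSS/d.
Carbonaceous O₂ demand = substrate oxidised − cell-mass equivalent = 1912 − 1.42 × 645.7 = 995.2 kg O₂/d.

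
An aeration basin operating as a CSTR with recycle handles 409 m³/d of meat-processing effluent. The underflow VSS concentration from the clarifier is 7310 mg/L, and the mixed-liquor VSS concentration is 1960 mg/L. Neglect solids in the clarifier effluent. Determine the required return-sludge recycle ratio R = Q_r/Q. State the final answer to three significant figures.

Solids balance on the clarifier gives (1+R)X = R·X_r, so R = X/(X_r − X) = 1960 / (7310 − 1960) = 0.3664.

R ≈ 0.366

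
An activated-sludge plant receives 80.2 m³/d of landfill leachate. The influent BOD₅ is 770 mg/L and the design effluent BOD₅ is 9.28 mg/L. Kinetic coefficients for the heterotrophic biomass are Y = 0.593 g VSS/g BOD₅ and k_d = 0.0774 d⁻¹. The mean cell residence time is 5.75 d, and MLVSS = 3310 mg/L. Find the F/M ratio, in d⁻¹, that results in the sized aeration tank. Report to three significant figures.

F/M ≈ 0.429 d⁻¹

From the SRT design equation V = Y Q (S₀−S) θ_c / [X (1 + k_d θ_c)] = 0.593 × 80.2 × (770 − 9.28) × 5.75 / [3310 × (1 + 0.0774 × 5.75)] = 2.08×10^5 / 4783 = 43.49 m³.
Food-to-microorganism ratio F/M = Q S₀ / (V X) = 80.2 × 770 / (43.49 × 3310) = 0.4290 d⁻¹.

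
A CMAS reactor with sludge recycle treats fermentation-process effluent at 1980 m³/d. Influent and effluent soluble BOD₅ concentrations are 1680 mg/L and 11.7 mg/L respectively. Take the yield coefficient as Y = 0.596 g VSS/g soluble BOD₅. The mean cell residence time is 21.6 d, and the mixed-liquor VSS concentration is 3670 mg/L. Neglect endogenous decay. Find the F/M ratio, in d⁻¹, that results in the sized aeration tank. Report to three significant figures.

With k_d = 0 the design equation reduces to V = Y Q (S₀−S) θ_c / X = 0.596 × 1980 × (1680 − 11.7) × 21.6 / 3670 = 11587 m³.
F/M = Q·S₀ / (V·X) = 1980 × 1680 / (11587 × 3670) = 0.07822 g soluble BOD₅·(g VSS·d)⁻¹.

F/M ≈ 0.0782 d⁻¹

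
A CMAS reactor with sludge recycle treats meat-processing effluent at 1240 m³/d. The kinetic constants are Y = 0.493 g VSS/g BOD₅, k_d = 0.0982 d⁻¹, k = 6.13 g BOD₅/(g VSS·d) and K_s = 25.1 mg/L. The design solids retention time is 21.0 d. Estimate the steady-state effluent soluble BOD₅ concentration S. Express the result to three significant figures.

S ≈ 1.27 mg/L

From the Monod/SRT balance for a CMAS, S = K_s·(1+k_d θ_c)/[θ_c·(Y k − k_d) − 1] = 25.1 × (1 + 0.0982 × 21.0) / [21.0 × (0.493 × 6.13 − 0.0982) − 1] = 76.86 / 60.40 = 1.273 mg/L.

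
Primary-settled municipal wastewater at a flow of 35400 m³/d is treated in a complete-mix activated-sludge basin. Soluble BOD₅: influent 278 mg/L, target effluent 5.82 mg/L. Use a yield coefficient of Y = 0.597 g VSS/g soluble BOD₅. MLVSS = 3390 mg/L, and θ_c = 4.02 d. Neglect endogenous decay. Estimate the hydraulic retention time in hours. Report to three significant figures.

τ ≈ 4.62 h

With k_d = 0 the design equation reduces to V = Y Q (S₀−S) θ_c / X = 0.597 × 35400 × (278 − 5.82) × 4.02 / 3390 = 6821 m³.
Hydraulic retention time τ = V/Q = 6821 / 35400 = 0.1927 d = 4.625 h.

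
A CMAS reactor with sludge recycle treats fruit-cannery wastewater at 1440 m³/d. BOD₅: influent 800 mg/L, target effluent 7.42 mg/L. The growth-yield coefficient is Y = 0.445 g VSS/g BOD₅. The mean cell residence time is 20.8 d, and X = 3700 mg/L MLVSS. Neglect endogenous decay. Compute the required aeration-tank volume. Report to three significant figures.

V·X = Y·Q·ΔS·θ_c gives V = 0.445 × 1440 × (800 − 7.42) × 20.8 / 3700 = 2855 m³.

V ≈ 2860 m³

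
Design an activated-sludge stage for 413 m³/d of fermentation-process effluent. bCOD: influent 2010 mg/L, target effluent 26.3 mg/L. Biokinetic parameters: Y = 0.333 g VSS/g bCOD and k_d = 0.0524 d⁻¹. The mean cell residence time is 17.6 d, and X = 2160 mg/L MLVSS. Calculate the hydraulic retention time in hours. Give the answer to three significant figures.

τ ≈ 67.2 h

From the SRT design equation V = Y Q (S₀−S) θ_c / [X (1 + k_d θ_c)] = 0.333 × 413 × (2010 − 26.3) × 17.6 / [2160 × (1 + 0.0524 × 17.6)] = 4.8×10^6 / 4152 = 1156 m³.
Hydraulic retention time τ = V/Q = 1156 / 413 = 2.800 d = 67.20 h.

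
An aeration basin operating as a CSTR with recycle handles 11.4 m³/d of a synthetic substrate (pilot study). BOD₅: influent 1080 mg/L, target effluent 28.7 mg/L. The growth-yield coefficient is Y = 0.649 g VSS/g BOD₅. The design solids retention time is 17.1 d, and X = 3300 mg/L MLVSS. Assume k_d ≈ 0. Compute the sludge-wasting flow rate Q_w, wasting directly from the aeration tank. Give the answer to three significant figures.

With k_d = 0 the design equation reduces to V = Y Q (S₀−S) θ_c / X = 0.649 × 11.4 × (1080 − 28.7) × 17.1 / 3300 = 40.30 m³.
With mixed-liquor wasting, θ_c = V/Q_w, so Q_w = V/θ_c = 40.30/17.1 = 2.357 m³/d.

Q_w ≈ 2.36 m³/d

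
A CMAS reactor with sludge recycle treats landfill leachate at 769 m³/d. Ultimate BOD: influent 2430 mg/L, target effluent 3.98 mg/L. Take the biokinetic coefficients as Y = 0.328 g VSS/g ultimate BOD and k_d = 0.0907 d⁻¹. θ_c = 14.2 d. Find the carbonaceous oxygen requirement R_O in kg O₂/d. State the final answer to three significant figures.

Observed yield with endogenous decay: Y_obs = Y / (1 + k_d·θ_c) = 0.328 / (1 + 0.0907 × 14.2) = 0.328 / 2.288 = 0.1434 g VSS/g ultimate BOD.
Q·(S₀ − S) = 769 × (2430 − 3.98) × 10⁻³ = 1866 kg/d removed.
Biomass synthesised: P_X = Y_obs × 1866 = 267.5 kg VSS/d.
R_O = Q·(S₀ − S) − 1.42·P_X = 1866 − 1.42 × 267.5 = 1486 kg O₂/d.

R_O ≈ 1490 kg O₂/d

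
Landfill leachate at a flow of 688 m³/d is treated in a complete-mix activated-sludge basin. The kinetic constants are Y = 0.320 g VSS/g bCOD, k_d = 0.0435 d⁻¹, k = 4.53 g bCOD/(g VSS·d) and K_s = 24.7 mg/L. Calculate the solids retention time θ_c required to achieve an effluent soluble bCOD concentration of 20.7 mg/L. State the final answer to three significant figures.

θ_c ≈ 1.62 d

From 1/θ_c = Y·k·S/(K_s + S) − k_d: Y·k·S/(K_s+S) = 0.320 × 4.53 × 20.7 / (24.7 + 20.7) = 0.6609 d⁻¹.
Then 1/θ_c = μ − k_d = 0.6609 − 0.0435 = 0.6174 d⁻¹, giving θ_c = 1.620 d.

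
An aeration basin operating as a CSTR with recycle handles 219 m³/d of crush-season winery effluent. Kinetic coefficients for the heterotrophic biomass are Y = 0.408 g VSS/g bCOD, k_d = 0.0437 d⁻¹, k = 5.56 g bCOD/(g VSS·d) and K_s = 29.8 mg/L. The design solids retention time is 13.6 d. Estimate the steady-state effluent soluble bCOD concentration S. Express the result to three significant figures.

S ≈ 1.62 mg/L

For a completely mixed reactor with recycle the Lawrence–McCarty relation gives S = K_s·(1 + k_d·θ_c) / [θ_c·(Y·k − k_d) − 1] = 29.8 × (1 + 0.0437 × 13.6) / [13.6 × (0.408 × 5.56 − 0.0437) − 1] = 47.51 / 29.26 = 1.624 mg/L.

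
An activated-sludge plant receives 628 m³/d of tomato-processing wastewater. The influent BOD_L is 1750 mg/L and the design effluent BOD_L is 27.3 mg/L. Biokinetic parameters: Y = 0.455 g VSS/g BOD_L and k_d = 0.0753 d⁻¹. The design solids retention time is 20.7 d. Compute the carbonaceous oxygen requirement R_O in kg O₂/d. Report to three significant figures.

Observed yield with endogenous decay: Y_obs = Y / (1 + k_d·θ_c) = 0.455 / (1 + 0.0753 × 20.7) = 0.455 / 2.559 = 0.1778 g VSS/g BOD_L.
Q·(S₀ − S) = 628 × (1750 − 27.3) × 10⁻³ = 1082 kg/d removed.
Net sludge production P_X = 0.1778 × 1082 = 192.4 kg VSS/d.
R_O = Q·ΔS − 1.42 P_X = 1082 − 273.2 = 808.7 kg O₂/d.

R_O ≈ 809 kg O₂/d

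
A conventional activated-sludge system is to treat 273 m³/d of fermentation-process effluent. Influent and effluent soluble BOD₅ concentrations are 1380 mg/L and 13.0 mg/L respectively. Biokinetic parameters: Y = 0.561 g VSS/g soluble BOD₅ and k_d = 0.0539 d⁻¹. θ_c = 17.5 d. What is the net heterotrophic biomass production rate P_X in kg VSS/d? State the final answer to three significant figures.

Correct the yield for decay: Y_obs = Y/(1 + k_d θ_c) = 0.561 / (1 + 0.0539 × 17.5) = 0.561 / 1.943 = 0.2887.
Substrate removed = Q·(S₀ − S) = 273 m³/d × (1380 − 13.0) g/m³ = 3.73×10^5 g/d = 373.2 kg/d.
So the net sludge growth is P_X = 0.2887 × 373.2 = 107.7 kg VSS/d.

P_X ≈ 108 kg VSS/d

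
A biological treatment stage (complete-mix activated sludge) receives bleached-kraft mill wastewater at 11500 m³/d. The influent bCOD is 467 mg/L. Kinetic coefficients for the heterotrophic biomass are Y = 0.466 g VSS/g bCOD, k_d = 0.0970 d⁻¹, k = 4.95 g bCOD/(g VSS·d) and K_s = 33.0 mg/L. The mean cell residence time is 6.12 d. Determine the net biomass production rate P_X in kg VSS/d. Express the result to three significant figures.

From the Monod/SRT balance for a CMAS, S = K_s·(1+k_d θ_c)/[θ_c·(Y k − k_d) − 1] = 33.0 × (1 + 0.0970 × 6.12) / [6.12 × (0.466 × 4.95 − 0.0970) − 1] = 52.59 / 12.52 = 4.199 mg/L.
Correct the yield for decay: Y_obs = Y/(1 + k_d θ_c) = 0.466 / (1 + 0.0970 × 6.12) = 0.466 / 1.594 = 0.2924.
Mass of bCOD removed per day: Q(S₀ − S) = 11500 × 462.8 g/m³ = 5322 kg/d.
Biomass produced: P_X = Y_obs·Q·ΔS = 0.2924 × 5322 ≈ 1556 kg VSS/d.

P_X ≈ 1560 kg VSS/d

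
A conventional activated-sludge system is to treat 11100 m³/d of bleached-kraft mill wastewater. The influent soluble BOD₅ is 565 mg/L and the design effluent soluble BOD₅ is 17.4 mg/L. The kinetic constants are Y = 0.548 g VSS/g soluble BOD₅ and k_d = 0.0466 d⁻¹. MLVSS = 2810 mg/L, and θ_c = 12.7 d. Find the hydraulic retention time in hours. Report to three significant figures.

Steady-state biomass mass balance: V·X·(1 + k_d·θ_c) = Y·Q·(S₀ − S)·θ_c, so V = 0.548 × 11100 × (565 − 17.4) × 12.7 / [2810 × (1 + 0.0466 × 12.7)] = 4.23×10^7 / 4473 = 9457 m³.
Hydraulic retention time τ = V/Q = 9457 / 11100 = 0.8520 d = 20.45 h.

τ ≈ 20.4 h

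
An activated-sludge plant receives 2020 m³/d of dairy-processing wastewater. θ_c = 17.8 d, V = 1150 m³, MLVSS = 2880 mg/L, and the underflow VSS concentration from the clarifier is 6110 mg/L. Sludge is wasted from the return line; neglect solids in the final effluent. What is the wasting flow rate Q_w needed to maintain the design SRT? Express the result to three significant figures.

Wasting from the return line (neglecting effluent solids): Q_w = V·X / (θ_c·X_r) = 1150 × 2880 / (17.8 × 6110) = 30.45 m³/d.

Q_w ≈ 30.5 m³/d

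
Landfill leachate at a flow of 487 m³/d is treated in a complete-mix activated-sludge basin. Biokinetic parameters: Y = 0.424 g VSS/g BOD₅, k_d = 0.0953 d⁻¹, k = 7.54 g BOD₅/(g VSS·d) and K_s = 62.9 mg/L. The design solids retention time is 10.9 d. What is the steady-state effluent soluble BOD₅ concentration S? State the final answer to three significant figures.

S ≈ 3.91 mg/L

Effluent substrate depends only on kinetics and SRT: S = K_s(1 + k_d θ_c) / [θ_c(Yk − k_d) − 1] = 62.9 × (1 + 0.0953 × 10.9) / [10.9 × (0.424 × 7.54 − 0.0953) − 1] = 128.2 / 32.81 = 3.909 mg/L.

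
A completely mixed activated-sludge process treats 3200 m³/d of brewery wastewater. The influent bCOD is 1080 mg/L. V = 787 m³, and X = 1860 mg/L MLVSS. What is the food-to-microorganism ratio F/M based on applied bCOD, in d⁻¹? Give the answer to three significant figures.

F/M ≈ 2.36 d⁻¹

Food-to-microorganism ratio F/M = Q S₀ / (V X) = 3200 × 1080 / (787.0 × 1860) = 2.361 d⁻¹.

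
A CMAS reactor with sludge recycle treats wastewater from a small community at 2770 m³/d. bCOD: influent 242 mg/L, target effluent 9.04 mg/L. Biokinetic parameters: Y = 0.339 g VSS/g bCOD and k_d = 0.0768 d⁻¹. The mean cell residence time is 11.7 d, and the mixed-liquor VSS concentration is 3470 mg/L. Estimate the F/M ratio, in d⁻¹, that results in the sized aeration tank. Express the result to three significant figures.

Steady-state biomass mass balance: V·X·(1 + k_d·θ_c) = Y·Q·(S₀ − S)·θ_c, so V = 0.339 × 2770 × (242 − 9.04) × 11.7 / [3470 × (1 + 0.0768 × 11.7)] = 2.56×10^6 / 6588 = 388.5 m³.
Food-to-microorganism ratio F/M = Q S₀ / (V X) = 2770 × 242 / (388.5 × 3470) = 0.4972 d⁻¹.

F/M ≈ 0.497 d⁻¹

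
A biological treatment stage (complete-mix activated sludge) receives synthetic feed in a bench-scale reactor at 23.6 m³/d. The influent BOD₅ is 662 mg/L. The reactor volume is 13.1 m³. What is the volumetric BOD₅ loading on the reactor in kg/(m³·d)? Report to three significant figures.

L_v ≈ 1.19 kg BOD₅/(m³·d)

Volumetric loading L_v = Q·S₀ / V = 23.6 × 662 g/m³ / 13.10 m³ = 1193 g/(m³·d) = 1.193 kg BOD₅/(m³·d).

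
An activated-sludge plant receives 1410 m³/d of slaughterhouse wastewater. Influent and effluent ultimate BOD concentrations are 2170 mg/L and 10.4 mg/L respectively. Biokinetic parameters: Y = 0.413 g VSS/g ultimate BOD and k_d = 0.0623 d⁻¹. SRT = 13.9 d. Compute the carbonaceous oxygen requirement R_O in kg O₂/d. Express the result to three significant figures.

R_O ≈ 2090 kg O₂/d

Correct the yield for decay: Y_obs = Y/(1 + k_d θ_c) = 0.413 / (1 + 0.0623 × 13.9) = 0.413 / 1.866 = 0.2213.
Substrate removed = Q·(S₀ − S) = 1410 m³/d × (2170 − 10.4) g/m³ = 3.05×10^6 g/d = 3045 kg/d.
P_X = Y_obs·Q·(S₀ − S) = 0.2213 × 3045 = 674.0 kg VSS/d.
Carbonaceous O₂ demand = substrate oxidised − cell-mass equivalent = 3045 − 1.42 × 674.0 = 2088 kg O₂/d.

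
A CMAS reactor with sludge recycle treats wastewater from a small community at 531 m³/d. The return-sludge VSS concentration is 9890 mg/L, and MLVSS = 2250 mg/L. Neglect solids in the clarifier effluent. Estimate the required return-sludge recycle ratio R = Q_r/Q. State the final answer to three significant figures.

R = Q_r/Q = X/(X_r − X) = 2250 / (9890 − 2250) = 0.2945.

R ≈ 0.295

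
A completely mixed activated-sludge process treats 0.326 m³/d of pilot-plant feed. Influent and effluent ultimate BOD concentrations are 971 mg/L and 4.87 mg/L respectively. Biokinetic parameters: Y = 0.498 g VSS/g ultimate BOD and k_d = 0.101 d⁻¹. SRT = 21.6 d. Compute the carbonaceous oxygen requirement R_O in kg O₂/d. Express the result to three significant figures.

Observed yield with endogenous decay: Y_obs = Y / (1 + k_d·θ_c) = 0.498 / (1 + 0.101 × 21.6) = 0.498 / 3.182 = 0.1565 g VSS/g ultimate BOD.
Substrate removed = Q·(S₀ − S) = 0.326 m³/d × (971 − 4.87) g/m³ = 3.15×10^2 g/d = 0.3150 kg/d.
Biomass synthesised: P_X = Y_obs × 0.3150 = 0.04930 kg VSS/d.
Carbonaceous O₂ demand = substrate oxidised − cell-mass equivalent = 0.3150 − 1.42 × 0.04930 = 0.2450 kg O₂/d.

R_O ≈ 0.245 kg O₂/d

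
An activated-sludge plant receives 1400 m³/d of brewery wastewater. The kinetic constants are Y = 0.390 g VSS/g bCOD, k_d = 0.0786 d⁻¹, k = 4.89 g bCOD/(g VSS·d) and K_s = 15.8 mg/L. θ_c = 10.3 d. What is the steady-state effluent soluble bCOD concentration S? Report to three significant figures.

S ≈ 1.60 mg/L

Effluent substrate depends only on kinetics and SRT: S = K_s(1 + k_d θ_c) / [θ_c(Yk − k_d) − 1] = 15.8 × (1 + 0.0786 × 10.3) / [10.3 × (0.390 × 4.89 − 0.0786) − 1] = 28.59 / 17.83 = 1.603 mg/L.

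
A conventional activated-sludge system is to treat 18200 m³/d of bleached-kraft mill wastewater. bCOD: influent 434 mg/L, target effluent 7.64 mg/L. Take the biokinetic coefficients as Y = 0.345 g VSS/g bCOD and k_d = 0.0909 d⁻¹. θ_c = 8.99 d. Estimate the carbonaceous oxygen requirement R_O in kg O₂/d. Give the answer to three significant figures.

R_O ≈ 5670 kg O₂/d

The observed yield is Y_obs = Y/(1 + k_d·θ_c) = 0.345 / (1 + 0.0909 × 8.99) = 0.345 / 1.817 = 0.1899 g VSS per g bCOD removed.
Q·(S₀ − S) = 18200 × (434 − 7.64) × 10⁻³ = 7760 kg/d removed.
P_X = Y_obs·Q·(S₀ − S) = 0.1899 × 7760 = 1473 kg VSS/d.
Carbonaceous O₂ demand = substrate oxidised − cell-mass equivalent = 7760 − 1.42 × 1473 = 5668 kg O₂/d.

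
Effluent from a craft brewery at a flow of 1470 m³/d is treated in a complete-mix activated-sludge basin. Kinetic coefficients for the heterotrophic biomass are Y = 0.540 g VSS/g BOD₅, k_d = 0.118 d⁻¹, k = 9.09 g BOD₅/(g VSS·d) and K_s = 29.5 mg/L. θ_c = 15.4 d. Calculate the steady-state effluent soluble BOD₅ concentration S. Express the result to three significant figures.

From the Monod/SRT balance for a CMAS, S = K_s·(1+k_d θ_c)/[θ_c·(Y k − k_d) − 1] = 29.5 × (1 + 0.118 × 15.4) / [15.4 × (0.540 × 9.09 − 0.118) − 1] = 83.11 / 72.78 = 1.142 mg/L.

S ≈ 1.14 mg/L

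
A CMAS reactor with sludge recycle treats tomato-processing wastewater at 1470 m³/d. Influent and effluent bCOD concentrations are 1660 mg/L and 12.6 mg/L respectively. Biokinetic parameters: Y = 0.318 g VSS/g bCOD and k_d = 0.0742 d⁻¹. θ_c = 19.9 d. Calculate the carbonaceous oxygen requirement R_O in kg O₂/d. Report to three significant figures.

Correct the yield for decay: Y_obs = Y/(1 + k_d θ_c) = 0.318 / (1 + 0.0742 × 19.9) = 0.318 / 2.477 = 0.1284.
ΔS = 1660 − 12.6 = 1647 mg/L, so the substrate removal rate is 1470 × 1647/1000 = 2422 kg bCOD/d.
P_X = Y_obs·Q·(S₀ − S) = 0.1284 × 2422 = 311.0 kg VSS/d.
Carbonaceous O₂ demand = substrate oxidised − cell-mass equivalent = 2422 − 1.42 × 311.0 = 1980 kg O₂/d.

R_O ≈ 1980 kg O₂/d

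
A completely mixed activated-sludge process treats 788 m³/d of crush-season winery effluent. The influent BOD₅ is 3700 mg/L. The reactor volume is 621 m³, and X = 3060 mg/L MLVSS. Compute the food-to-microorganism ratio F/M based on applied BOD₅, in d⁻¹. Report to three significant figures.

F/M ≈ 1.53 d⁻¹

F/M = Q·S₀ / (V·X) = 788 × 3700 / (621.0 × 3060) = 1.534 g BOD₅·(g VSS·d)⁻¹.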